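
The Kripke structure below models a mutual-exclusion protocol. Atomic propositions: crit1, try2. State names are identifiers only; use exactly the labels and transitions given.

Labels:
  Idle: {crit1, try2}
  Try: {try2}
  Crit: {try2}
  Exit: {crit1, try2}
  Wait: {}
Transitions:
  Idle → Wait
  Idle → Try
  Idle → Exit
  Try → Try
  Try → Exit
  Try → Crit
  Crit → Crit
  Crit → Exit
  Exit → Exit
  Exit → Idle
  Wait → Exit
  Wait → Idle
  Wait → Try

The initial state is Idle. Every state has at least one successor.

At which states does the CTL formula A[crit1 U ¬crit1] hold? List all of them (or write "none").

States satisfying crit1: {Idle, Exit}.
States satisfying ¬crit1: {Try, Crit, Wait}.
States satisfying A[crit1 U ¬crit1]: {Try, Crit, Wait}.

{Try, Crit, Wait}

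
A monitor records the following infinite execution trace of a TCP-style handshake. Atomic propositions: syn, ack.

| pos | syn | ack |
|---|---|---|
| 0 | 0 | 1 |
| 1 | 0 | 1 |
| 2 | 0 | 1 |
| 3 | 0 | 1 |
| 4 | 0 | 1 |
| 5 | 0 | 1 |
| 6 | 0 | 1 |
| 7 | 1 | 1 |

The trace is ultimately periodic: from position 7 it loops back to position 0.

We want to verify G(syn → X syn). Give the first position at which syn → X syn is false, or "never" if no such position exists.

7

Check syn → X syn at each position in order: 0 ✓, 1 ✓, 2 ✓, 3 ✓, 4 ✓, 5 ✓, 6 ✓.
At position 7 the labels are {ack, syn} and the next position 0 has {ack}, so syn → X syn is false there. This is the first violation.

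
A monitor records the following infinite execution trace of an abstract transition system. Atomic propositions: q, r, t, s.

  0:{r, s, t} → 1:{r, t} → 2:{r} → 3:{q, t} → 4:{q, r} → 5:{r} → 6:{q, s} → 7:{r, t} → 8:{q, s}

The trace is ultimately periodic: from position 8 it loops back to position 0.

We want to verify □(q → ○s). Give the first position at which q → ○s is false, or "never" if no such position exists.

Check q → ○s at each position in order: 0 ✓, 1 ✓, 2 ✓.
At position 3 the labels are {q, t} and the next position 4 has {q, r}, so q → ○s is false there. This is the first violation.

3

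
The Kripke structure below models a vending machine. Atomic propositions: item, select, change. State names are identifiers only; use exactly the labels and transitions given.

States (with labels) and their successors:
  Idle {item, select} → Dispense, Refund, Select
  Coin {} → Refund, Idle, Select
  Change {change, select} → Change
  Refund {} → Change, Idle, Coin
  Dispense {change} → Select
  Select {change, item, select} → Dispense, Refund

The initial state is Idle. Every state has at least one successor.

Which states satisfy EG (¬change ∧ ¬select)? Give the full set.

States satisfying ¬change ∧ ¬select: {Coin, Refund}.
States satisfying EG (¬change ∧ ¬select): {Coin, Refund}.

{Coin, Refund}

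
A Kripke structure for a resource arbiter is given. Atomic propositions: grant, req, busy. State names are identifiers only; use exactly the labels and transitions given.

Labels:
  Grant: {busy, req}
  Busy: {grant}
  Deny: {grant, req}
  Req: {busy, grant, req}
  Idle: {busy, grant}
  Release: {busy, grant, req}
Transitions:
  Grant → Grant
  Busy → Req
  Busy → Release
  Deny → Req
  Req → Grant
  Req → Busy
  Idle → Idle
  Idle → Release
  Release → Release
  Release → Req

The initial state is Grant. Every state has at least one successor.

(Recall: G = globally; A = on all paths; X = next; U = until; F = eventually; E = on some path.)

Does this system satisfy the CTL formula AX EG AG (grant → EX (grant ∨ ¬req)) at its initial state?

States satisfying EG AG (grant → EX (grant ∨ ¬req)): {Grant, Busy, Deny, Req, Idle, Release}.
States satisfying AX EG AG (grant → EX (grant ∨ ¬req)): {Grant, Busy, Deny, Req, Idle, Release}.
Grant ∈ Sat(AX EG AG (grant → EX (grant ∨ ¬req))).

Holds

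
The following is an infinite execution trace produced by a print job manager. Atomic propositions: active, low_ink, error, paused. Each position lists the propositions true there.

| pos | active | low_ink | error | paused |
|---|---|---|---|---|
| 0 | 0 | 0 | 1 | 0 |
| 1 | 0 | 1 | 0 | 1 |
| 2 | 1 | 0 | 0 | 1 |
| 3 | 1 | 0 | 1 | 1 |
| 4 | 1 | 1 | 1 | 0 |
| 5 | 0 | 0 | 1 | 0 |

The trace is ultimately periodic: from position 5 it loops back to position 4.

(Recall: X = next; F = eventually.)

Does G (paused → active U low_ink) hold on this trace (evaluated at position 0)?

Satisfied

paused → active U low_ink holds at every position 0..5, and those are all positions ever visited, so G (paused → active U low_ink) holds.
Positions where paused holds: 1, 2, 3.
Check active U low_ink at each: 1→ok, 2→ok, 3→ok.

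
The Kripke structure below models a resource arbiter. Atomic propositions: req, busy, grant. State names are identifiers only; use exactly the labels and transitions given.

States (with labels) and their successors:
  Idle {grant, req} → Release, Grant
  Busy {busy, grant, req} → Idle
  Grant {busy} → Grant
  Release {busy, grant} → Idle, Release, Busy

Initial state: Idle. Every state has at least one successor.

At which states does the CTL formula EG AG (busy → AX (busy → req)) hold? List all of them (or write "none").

none

States satisfying AG (busy → AX (busy → req)): ∅.
States satisfying EG AG (busy → AX (busy → req)): ∅.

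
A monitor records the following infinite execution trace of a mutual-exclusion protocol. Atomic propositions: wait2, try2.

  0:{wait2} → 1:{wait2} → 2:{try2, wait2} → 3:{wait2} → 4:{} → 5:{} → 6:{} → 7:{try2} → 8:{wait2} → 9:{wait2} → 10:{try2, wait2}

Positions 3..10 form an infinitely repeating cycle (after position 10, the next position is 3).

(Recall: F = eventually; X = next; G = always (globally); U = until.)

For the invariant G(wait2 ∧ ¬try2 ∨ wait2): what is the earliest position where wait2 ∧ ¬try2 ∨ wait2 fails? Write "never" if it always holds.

4

Check wait2 ∧ ¬try2 ∨ wait2 at each position in order: 0 ✓, 1 ✓, 2 ✓, 3 ✓.
At position 4 the labels are {}, so wait2 ∧ ¬try2 ∨ wait2 is false there. This is the first violation.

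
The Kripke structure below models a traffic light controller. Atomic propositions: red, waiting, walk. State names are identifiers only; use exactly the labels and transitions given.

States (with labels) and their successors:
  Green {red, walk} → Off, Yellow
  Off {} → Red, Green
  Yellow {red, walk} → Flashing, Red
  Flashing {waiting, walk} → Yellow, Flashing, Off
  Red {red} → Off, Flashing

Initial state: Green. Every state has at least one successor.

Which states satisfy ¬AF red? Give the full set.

{Flashing}

States satisfying red: {Green, Yellow, Red}.
States satisfying AF red: {Green, Off, Yellow, Red}.
States satisfying ¬AF red: {Flashing}.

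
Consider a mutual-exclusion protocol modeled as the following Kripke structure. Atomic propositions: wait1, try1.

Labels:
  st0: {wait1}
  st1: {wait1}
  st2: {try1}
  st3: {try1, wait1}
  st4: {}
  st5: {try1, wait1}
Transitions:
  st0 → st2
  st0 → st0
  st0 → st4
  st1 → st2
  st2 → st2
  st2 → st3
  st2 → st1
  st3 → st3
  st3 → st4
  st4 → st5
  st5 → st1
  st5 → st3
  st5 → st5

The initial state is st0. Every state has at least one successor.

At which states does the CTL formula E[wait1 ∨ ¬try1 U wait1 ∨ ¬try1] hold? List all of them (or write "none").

{st0, st1, st3, st4, st5}

States satisfying wait1 ∨ ¬try1: {st0, st1, st3, st4, st5}.
States satisfying E[wait1 ∨ ¬try1 U wait1 ∨ ¬try1]: {st0, st1, st3, st4, st5}.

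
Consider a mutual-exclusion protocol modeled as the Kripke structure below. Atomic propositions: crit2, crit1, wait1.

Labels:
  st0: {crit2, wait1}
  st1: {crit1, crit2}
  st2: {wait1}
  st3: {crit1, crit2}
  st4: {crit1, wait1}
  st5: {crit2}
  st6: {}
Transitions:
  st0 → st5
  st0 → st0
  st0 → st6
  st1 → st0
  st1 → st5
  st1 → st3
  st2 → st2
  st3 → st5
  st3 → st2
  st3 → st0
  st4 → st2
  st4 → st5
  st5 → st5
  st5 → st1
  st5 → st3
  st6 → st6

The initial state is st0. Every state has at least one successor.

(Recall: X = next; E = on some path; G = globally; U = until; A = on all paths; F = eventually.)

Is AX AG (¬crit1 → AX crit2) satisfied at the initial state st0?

States satisfying AG (¬crit1 → AX crit2): ∅.
States satisfying AX AG (¬crit1 → AX crit2): ∅.
st0 ∉ Sat(AX AG (¬crit1 → AX crit2)).

No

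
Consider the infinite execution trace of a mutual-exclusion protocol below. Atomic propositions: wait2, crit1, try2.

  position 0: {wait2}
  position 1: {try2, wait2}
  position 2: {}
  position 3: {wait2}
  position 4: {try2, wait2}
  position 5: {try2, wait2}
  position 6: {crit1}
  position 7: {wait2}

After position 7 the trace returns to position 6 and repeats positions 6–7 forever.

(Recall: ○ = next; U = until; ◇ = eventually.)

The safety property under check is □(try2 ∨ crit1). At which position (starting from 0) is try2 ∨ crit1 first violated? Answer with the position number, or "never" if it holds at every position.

0

At position 0 the labels are {wait2}, so try2 ∨ crit1 is false there. This is the first violation.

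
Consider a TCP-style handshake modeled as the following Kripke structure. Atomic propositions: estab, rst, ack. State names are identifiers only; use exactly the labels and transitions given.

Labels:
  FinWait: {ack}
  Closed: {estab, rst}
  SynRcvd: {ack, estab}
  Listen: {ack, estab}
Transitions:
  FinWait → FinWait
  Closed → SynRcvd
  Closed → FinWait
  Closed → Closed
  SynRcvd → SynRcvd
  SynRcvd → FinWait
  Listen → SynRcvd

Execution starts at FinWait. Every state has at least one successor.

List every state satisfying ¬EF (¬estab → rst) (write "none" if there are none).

{FinWait}

States satisfying ¬estab → rst: {Closed, SynRcvd, Listen}.
States satisfying EF (¬estab → rst): {Closed, SynRcvd, Listen}.
States satisfying ¬EF (¬estab → rst): {FinWait}.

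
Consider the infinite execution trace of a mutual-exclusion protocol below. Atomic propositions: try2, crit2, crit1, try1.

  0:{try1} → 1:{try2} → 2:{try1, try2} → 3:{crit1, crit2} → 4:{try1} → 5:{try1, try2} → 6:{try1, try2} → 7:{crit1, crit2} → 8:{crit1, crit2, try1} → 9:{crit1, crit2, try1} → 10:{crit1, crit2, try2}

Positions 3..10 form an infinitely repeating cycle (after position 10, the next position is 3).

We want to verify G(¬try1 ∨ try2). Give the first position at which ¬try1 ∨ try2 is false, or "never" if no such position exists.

At position 0 the labels are {try1}, so ¬try1 ∨ try2 is false there. This is the first violation.

0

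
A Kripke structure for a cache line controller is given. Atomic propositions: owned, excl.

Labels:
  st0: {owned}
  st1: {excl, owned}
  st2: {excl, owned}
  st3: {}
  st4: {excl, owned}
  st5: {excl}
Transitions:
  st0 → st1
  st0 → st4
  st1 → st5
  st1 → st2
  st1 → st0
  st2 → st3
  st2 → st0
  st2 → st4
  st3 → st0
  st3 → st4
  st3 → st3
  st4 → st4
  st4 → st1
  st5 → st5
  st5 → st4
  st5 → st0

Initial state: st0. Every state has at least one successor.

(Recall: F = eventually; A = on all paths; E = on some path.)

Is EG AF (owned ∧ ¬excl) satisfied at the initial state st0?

States satisfying AF (owned ∧ ¬excl): {st0}.
States satisfying EG AF (owned ∧ ¬excl): ∅.
No suitable path/successor from st0 witnesses the formula.
st0 ∉ Sat(EG AF (owned ∧ ¬excl)).

No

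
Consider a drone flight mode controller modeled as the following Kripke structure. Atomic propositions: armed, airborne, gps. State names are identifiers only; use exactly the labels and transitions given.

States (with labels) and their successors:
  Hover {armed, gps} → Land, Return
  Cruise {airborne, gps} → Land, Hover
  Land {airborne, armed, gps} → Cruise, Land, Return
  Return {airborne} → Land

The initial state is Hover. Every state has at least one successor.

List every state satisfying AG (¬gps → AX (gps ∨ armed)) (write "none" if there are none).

States satisfying ¬gps → AX (gps ∨ armed): {Hover, Cruise, Land, Return}.
States satisfying AG (¬gps → AX (gps ∨ armed)): {Hover, Cruise, Land, Return}.

{Hover, Cruise, Land, Return}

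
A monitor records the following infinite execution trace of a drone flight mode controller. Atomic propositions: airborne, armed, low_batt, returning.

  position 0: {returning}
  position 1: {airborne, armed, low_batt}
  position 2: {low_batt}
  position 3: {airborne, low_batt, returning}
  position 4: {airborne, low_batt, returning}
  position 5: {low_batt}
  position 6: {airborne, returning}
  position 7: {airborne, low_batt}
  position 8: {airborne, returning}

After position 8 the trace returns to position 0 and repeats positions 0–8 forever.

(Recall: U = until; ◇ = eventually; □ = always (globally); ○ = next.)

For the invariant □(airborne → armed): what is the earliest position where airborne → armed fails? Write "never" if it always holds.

Check airborne → armed at each position in order: 0 ✓, 1 ✓, 2 ✓.
At position 3 the labels are {airborne, low_batt, returning}, so airborne → armed is false there. This is the first violation.

3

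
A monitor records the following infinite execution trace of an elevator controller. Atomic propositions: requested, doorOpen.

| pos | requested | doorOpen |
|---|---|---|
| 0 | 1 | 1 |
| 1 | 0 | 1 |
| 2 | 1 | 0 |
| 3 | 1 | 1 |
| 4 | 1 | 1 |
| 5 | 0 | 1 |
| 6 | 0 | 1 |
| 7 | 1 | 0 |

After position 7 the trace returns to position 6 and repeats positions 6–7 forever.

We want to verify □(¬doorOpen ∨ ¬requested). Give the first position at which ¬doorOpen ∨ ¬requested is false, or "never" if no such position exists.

At position 0 the labels are {doorOpen, requested}, so ¬doorOpen ∨ ¬requested is false there. This is the first violation.

0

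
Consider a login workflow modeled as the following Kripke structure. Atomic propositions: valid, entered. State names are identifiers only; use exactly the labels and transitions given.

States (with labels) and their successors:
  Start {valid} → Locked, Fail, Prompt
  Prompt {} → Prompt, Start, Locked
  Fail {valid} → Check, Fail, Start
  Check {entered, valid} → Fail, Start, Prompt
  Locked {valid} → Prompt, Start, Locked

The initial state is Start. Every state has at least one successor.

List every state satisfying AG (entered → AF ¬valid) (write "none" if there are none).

States satisfying entered → AF ¬valid: {Start, Prompt, Fail, Locked}.
States satisfying AG (entered → AF ¬valid): ∅.

none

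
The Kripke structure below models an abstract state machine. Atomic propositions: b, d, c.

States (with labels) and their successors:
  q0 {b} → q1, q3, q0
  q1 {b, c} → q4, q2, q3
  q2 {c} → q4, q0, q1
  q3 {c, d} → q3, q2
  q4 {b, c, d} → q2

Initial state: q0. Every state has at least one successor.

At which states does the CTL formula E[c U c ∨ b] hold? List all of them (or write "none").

{q0, q1, q2, q3, q4}

States satisfying c: {q1, q2, q3, q4}.
States satisfying c ∨ b: {q0, q1, q2, q3, q4}.
States satisfying E[c U c ∨ b]: {q0, q1, q2, q3, q4}.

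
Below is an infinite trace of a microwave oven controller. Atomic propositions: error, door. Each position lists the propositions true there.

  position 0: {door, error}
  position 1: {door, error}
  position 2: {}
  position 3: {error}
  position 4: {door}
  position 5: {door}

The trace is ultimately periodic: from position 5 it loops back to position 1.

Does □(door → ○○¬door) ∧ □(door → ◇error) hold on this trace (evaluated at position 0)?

No

door → ○○¬door must hold at every position from 0 onward. It fails at position 4, so □(door → ○○¬door) is false.
Positions where door holds: 0, 1, 4, 5.
Check ○○¬door at each: 0→ok, 1→ok, 4→fails, 5→ok.
door → ◇error holds at every position 0..5, and those are all positions ever visited, so □(door → ◇error) holds.
Positions where door holds: 0, 1, 4, 5.
Check ◇error at each: 0→ok, 1→ok, 4→ok, 5→ok.
At position 0: □(door → ○○¬door) is false; □(door → ◇error) is true; so □(door → ○○¬door) ∧ □(door → ◇error) is false.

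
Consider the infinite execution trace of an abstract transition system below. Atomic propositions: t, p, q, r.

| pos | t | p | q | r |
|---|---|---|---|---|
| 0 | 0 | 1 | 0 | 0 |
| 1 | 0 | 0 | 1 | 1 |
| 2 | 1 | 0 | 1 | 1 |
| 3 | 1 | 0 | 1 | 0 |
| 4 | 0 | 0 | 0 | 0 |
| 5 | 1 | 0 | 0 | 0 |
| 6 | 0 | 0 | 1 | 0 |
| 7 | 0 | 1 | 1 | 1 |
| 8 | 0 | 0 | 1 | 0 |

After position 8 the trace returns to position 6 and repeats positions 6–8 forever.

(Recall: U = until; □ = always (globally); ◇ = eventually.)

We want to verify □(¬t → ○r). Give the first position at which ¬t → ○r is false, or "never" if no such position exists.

4

Check ¬t → ○r at each position in order: 0 ✓, 1 ✓, 2 ✓, 3 ✓.
At position 4 the labels are {} and the next position 5 has {t}, so ¬t → ○r is false there. This is the first violation.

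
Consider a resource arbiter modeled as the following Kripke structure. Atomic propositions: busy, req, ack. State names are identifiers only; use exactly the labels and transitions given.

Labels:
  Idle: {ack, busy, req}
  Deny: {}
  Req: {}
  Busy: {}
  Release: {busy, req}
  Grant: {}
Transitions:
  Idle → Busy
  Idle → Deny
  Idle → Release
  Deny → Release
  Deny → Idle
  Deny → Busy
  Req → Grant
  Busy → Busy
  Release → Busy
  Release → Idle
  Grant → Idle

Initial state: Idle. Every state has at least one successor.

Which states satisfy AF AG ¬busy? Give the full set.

{Busy}

States satisfying AG ¬busy: {Busy}.
States satisfying AF AG ¬busy: {Busy}.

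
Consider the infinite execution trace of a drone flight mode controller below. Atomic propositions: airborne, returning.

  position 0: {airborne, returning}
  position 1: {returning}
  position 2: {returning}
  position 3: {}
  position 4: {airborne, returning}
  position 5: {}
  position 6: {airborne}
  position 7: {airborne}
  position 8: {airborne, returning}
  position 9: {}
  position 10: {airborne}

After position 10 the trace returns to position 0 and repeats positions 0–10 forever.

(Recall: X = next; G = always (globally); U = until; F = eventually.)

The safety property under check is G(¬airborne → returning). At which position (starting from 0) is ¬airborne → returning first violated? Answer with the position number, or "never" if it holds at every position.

3

Check ¬airborne → returning at each position in order: 0 ✓, 1 ✓, 2 ✓.
At position 3 the labels are {}, so ¬airborne → returning is false there. This is the first violation.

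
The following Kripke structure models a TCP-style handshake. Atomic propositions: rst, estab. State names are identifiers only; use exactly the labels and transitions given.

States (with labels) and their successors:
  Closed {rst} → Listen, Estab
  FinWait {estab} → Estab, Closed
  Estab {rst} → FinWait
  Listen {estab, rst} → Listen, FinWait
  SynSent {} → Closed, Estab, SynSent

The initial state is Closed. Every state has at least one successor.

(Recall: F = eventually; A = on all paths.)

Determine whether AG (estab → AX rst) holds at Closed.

Violated

States satisfying estab → AX rst: {Closed, FinWait, Estab, SynSent}.
States satisfying AG (estab → AX rst): ∅.
Listen is reachable from Closed and violates estab → AX rst, so AG fails at Closed.
Closed ∉ Sat(AG (estab → AX rst)).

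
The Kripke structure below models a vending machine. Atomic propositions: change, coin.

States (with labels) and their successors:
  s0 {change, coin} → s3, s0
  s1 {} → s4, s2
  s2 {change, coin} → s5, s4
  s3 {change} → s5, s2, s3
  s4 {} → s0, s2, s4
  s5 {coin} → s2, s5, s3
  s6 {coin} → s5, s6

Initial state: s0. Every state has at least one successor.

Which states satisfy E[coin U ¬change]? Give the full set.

States satisfying coin: {s0, s2, s5, s6}.
States satisfying ¬change: {s1, s4, s5, s6}.
States satisfying E[coin U ¬change]: {s1, s2, s4, s5, s6}.

{s1, s2, s4, s5, s6}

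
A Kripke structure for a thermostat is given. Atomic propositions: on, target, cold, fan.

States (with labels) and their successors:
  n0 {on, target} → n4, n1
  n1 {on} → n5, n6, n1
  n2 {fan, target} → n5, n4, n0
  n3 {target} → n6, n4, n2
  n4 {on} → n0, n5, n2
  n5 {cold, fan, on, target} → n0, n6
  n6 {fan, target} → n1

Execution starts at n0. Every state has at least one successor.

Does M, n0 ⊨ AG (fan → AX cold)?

States satisfying fan → AX cold: {n0, n1, n3, n4}.
States satisfying AG (fan → AX cold): ∅.
n2 is reachable from n0 and violates fan → AX cold, so AG fails at n0.
n0 ∉ Sat(AG (fan → AX cold)).

Does not hold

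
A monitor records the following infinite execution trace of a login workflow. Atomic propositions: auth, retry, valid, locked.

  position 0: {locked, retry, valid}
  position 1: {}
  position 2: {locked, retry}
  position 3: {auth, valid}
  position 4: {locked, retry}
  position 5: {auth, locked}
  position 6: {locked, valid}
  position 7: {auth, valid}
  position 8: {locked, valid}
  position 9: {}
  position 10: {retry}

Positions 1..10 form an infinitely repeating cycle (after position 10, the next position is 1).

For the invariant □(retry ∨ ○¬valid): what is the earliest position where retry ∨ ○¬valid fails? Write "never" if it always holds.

Check retry ∨ ○¬valid at each position in order: 0 ✓, 1 ✓, 2 ✓, 3 ✓, 4 ✓.
At position 5 the labels are {auth, locked} and the next position 6 has {locked, valid}, so retry ∨ ○¬valid is false there. This is the first violation.

5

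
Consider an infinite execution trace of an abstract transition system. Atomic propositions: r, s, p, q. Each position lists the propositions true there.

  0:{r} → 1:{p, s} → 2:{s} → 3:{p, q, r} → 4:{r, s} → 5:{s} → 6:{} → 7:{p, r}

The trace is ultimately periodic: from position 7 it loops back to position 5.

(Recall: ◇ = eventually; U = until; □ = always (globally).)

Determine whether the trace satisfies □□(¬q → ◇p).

Satisfied

□(¬q → ◇p) holds at every position 0..7, and those are all positions ever visited, so □□(¬q → ◇p) holds.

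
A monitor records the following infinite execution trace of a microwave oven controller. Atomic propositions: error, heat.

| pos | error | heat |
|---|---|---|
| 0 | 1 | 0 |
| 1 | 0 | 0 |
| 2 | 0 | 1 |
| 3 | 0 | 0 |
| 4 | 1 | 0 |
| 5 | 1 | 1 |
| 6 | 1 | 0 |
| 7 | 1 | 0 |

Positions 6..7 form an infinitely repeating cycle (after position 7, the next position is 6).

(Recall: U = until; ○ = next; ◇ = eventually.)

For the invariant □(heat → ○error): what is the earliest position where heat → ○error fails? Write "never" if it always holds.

Check heat → ○error at each position in order: 0 ✓, 1 ✓.
At position 2 the labels are {heat} and the next position 3 has {}, so heat → ○error is false there. This is the first violation.

2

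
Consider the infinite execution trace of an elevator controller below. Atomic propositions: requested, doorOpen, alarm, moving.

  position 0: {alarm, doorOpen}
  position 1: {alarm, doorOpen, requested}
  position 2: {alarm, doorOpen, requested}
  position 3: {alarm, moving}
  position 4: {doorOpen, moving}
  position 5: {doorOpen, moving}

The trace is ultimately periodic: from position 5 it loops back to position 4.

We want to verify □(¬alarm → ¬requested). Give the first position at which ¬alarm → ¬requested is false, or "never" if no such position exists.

¬alarm → ¬requested holds at every position 0..5, and those are all the positions the trace ever visits, so the invariant □(¬alarm → ¬requested) is never violated.

never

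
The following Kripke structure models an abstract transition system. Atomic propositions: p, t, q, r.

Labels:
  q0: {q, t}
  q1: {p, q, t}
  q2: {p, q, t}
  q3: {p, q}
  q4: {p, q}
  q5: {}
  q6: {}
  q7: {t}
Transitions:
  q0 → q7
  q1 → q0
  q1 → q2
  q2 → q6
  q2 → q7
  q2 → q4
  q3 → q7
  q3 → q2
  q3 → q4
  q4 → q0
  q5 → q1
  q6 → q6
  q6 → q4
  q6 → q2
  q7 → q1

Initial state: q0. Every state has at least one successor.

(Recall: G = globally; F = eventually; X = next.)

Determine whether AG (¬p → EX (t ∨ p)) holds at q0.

Holds

States satisfying ¬p → EX (t ∨ p): {q0, q1, q2, q3, q4, q5, q6, q7}.
States satisfying AG (¬p → EX (t ∨ p)): {q0, q1, q2, q3, q4, q5, q6, q7}.
Every state reachable from q0 satisfies ¬p → EX (t ∨ p).
q0 ∈ Sat(AG (¬p → EX (t ∨ p))).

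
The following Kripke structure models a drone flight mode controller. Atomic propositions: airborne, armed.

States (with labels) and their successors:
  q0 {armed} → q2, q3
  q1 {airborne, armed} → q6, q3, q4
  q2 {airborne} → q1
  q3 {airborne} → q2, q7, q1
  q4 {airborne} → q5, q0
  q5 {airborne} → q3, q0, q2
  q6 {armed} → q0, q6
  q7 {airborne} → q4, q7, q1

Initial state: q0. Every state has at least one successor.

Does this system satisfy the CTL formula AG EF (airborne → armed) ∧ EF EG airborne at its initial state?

Holds

States satisfying EF (airborne → armed): {q0, q1, q2, q3, q4, q5, q6, q7}.
States satisfying AG EF (airborne → armed): {q0, q1, q2, q3, q4, q5, q6, q7}.
States satisfying EG airborne: {q1, q2, q3, q4, q5, q7}.
States satisfying EF EG airborne: {q0, q1, q2, q3, q4, q5, q6, q7}.
States satisfying AG EF (airborne → armed) ∧ EF EG airborne: {q0, q1, q2, q3, q4, q5, q6, q7}.
q0 ∈ Sat(AG EF (airborne → armed) ∧ EF EG airborne).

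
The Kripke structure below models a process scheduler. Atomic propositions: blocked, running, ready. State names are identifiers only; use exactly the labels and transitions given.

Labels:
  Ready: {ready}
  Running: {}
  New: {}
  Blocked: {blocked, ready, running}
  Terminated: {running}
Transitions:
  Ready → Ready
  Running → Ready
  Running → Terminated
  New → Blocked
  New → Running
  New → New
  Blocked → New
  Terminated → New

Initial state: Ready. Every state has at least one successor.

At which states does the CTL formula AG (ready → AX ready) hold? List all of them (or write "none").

{Ready}

States satisfying ready → AX ready: {Ready, Running, New, Terminated}.
States satisfying AG (ready → AX ready): {Ready}.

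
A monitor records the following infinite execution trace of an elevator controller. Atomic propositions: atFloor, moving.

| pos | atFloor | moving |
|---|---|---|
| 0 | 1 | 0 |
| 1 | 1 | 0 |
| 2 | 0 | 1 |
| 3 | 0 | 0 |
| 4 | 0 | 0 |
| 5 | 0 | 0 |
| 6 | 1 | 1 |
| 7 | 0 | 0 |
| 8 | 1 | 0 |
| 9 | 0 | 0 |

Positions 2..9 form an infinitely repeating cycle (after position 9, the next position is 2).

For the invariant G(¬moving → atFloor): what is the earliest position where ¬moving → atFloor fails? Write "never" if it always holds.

Check ¬moving → atFloor at each position in order: 0 ✓, 1 ✓, 2 ✓.
At position 3 the labels are {}, so ¬moving → atFloor is false there. This is the first violation.

3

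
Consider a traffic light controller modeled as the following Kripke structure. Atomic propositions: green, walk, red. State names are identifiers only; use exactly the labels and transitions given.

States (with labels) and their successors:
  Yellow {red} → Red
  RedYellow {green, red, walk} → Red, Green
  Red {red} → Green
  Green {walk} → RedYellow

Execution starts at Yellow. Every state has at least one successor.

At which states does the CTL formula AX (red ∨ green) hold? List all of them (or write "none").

{Yellow, Green}

States satisfying red ∨ green: {Yellow, RedYellow, Red}.
States satisfying AX (red ∨ green): {Yellow, Green}.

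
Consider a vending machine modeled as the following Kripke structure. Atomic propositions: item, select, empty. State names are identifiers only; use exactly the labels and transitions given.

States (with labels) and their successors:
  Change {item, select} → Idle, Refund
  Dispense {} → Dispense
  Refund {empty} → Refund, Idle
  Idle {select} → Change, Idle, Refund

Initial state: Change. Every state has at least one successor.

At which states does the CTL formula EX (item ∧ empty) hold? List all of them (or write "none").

States satisfying item ∧ empty: ∅.
States satisfying EX (item ∧ empty): ∅.

none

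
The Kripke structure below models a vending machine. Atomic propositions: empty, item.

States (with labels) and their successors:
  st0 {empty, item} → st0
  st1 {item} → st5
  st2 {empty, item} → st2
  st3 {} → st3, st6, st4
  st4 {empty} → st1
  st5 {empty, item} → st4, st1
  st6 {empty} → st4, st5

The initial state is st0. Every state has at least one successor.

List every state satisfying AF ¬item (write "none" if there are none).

{st3, st4, st6}

States satisfying ¬item: {st3, st4, st6}.
States satisfying AF ¬item: {st3, st4, st6}.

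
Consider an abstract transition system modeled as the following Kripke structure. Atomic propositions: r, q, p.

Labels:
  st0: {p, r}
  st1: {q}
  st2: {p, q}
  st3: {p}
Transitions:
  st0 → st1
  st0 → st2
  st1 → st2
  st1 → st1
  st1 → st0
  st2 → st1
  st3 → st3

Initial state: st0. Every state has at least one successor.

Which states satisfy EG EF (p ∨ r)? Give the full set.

{st0, st1, st2, st3}

States satisfying EF (p ∨ r): {st0, st1, st2, st3}.
States satisfying EG EF (p ∨ r): {st0, st1, st2, st3}.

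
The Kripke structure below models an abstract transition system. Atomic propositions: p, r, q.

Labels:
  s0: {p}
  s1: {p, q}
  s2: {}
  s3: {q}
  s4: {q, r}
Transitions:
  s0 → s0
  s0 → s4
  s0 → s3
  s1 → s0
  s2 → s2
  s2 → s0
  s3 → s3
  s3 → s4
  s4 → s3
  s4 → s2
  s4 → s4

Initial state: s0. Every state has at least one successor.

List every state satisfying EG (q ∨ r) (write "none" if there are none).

States satisfying q ∨ r: {s1, s3, s4}.
States satisfying EG (q ∨ r): {s3, s4}.

{s3, s4}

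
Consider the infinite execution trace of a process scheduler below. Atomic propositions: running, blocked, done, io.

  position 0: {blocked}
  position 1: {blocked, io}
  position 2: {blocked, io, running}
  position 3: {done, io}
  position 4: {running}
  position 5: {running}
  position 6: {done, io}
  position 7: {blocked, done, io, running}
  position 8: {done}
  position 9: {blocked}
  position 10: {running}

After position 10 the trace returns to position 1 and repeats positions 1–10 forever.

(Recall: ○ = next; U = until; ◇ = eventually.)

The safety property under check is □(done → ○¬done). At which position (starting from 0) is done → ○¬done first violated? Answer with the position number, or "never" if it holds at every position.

6

Check done → ○¬done at each position in order: 0 ✓, 1 ✓, 2 ✓, 3 ✓, 4 ✓, 5 ✓.
At position 6 the labels are {done, io} and the next position 7 has {blocked, done, io, running}, so done → ○¬done is false there. This is the first violation.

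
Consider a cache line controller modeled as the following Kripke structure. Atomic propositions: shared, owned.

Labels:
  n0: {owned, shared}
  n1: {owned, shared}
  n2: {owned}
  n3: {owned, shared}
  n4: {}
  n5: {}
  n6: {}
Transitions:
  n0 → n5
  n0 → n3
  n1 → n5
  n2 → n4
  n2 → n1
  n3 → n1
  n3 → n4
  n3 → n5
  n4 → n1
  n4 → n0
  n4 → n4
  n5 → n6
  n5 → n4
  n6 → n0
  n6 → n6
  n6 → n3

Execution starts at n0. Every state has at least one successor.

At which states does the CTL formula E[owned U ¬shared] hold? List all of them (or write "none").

States satisfying owned: {n0, n1, n2, n3}.
States satisfying ¬shared: {n2, n4, n5, n6}.
States satisfying E[owned U ¬shared]: {n0, n1, n2, n3, n4, n5, n6}.

{n0, n1, n2, n3, n4, n5, n6}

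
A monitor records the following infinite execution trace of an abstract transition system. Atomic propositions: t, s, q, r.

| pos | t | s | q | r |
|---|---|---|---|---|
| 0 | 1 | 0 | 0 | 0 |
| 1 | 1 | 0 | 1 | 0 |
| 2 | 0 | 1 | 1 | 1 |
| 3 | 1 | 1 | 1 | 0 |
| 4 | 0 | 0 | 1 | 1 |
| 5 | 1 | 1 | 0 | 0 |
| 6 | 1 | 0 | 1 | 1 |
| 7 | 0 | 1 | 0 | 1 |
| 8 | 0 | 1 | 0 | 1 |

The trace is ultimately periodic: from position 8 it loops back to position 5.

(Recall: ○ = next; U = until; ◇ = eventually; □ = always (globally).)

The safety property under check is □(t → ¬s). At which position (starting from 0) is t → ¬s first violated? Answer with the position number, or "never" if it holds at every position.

3

Check t → ¬s at each position in order: 0 ✓, 1 ✓, 2 ✓.
At position 3 the labels are {q, s, t}, so t → ¬s is false there. This is the first violation.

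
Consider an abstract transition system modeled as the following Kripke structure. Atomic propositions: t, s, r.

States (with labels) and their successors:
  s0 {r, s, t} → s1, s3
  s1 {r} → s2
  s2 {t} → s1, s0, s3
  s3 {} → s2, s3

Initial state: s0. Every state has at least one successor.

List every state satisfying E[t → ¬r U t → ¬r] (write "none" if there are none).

{s1, s2, s3}

States satisfying t → ¬r: {s1, s2, s3}.
States satisfying E[t → ¬r U t → ¬r]: {s1, s2, s3}.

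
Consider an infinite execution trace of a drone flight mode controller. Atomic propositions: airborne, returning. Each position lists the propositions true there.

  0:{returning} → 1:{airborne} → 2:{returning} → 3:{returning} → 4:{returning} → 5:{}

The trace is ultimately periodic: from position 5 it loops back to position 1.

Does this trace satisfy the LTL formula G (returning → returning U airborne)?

returning → returning U airborne must hold at every position from 0 onward. It fails at position 2, so G (returning → returning U airborne) is false.
Positions where returning holds: 0, 2, 3, 4.
Check returning U airborne at each: 0→ok, 2→fails, 3→fails, 4→fails.

Violated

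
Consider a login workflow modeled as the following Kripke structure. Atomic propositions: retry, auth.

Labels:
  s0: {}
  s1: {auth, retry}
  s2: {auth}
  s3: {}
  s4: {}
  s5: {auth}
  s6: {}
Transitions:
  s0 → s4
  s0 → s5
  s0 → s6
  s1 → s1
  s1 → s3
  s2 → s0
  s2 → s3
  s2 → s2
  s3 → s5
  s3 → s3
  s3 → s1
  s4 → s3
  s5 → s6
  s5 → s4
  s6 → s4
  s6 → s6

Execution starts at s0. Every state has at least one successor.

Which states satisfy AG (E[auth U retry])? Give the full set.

States satisfying E[auth U retry]: {s1}.
States satisfying AG (E[auth U retry]): ∅.

none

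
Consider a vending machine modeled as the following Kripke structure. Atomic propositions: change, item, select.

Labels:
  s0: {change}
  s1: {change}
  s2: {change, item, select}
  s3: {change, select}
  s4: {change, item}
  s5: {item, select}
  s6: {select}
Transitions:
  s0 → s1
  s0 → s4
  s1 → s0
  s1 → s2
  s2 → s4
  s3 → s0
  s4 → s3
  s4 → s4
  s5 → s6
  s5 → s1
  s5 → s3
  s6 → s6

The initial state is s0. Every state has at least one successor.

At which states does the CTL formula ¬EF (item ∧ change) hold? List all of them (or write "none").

{s6}

States satisfying item ∧ change: {s2, s4}.
States satisfying EF (item ∧ change): {s0, s1, s2, s3, s4, s5}.
States satisfying ¬EF (item ∧ change): {s6}.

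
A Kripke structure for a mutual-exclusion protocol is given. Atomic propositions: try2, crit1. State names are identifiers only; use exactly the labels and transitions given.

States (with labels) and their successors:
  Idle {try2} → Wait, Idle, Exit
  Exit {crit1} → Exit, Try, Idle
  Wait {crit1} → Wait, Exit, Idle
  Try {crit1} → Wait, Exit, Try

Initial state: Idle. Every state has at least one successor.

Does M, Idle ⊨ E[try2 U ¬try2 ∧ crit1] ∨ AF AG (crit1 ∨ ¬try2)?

Holds

States satisfying try2: {Idle}.
States satisfying ¬try2 ∧ crit1: {Exit, Wait, Try}.
States satisfying E[try2 U ¬try2 ∧ crit1]: {Idle, Exit, Wait, Try}.
States satisfying AG (crit1 ∨ ¬try2): ∅.
States satisfying AF AG (crit1 ∨ ¬try2): ∅.
States satisfying E[try2 U ¬try2 ∧ crit1] ∨ AF AG (crit1 ∨ ¬try2): {Idle, Exit, Wait, Try}.
Idle ∈ Sat(E[try2 U ¬try2 ∧ crit1] ∨ AF AG (crit1 ∨ ¬try2)).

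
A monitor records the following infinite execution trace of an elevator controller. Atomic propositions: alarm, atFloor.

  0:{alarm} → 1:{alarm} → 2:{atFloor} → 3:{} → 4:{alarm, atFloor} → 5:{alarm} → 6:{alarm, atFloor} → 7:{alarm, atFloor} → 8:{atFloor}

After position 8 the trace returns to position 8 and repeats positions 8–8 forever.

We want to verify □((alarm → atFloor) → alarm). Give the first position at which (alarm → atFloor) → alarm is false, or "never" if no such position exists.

2

Check (alarm → atFloor) → alarm at each position in order: 0 ✓, 1 ✓.
At position 2 the labels are {atFloor}, so (alarm → atFloor) → alarm is false there. This is the first violation.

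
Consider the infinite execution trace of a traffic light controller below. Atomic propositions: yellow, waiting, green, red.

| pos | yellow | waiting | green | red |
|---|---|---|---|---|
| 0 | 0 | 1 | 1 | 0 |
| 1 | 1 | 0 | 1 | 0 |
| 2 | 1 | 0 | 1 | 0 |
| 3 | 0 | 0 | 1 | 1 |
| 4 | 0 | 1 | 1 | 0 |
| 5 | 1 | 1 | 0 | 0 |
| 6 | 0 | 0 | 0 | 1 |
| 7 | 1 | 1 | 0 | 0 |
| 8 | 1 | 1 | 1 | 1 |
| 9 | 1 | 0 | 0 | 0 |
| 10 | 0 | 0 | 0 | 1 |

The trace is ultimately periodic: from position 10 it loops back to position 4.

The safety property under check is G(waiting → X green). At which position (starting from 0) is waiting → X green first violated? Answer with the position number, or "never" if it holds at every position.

Check waiting → X green at each position in order: 0 ✓, 1 ✓, 2 ✓, 3 ✓.
At position 4 the labels are {green, waiting} and the next position 5 has {waiting, yellow}, so waiting → X green is false there. This is the first violation.

4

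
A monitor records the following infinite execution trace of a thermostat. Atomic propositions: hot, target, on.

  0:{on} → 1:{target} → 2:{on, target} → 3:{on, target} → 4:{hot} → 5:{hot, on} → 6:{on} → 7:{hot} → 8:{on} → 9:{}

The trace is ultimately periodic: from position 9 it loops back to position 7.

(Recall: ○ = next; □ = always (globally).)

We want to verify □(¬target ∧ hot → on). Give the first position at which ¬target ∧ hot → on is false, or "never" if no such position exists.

Check ¬target ∧ hot → on at each position in order: 0 ✓, 1 ✓, 2 ✓, 3 ✓.
At position 4 the labels are {hot}, so ¬target ∧ hot → on is false there. This is the first violation.

4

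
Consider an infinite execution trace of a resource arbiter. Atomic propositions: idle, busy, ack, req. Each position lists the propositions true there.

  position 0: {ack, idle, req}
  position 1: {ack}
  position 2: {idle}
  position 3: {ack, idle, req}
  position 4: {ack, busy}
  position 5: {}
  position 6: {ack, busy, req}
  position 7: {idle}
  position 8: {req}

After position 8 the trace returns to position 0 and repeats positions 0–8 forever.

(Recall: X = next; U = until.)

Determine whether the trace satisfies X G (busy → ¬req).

The position after 0 is 1; G (busy → ¬req) is false there.

Violated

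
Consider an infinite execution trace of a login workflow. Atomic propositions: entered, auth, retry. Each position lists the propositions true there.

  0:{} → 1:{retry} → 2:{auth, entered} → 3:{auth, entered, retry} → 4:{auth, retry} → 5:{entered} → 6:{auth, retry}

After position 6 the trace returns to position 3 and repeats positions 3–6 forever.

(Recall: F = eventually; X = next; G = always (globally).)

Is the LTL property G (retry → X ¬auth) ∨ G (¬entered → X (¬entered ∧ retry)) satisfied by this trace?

No

retry → X ¬auth must hold at every position from 0 onward. It fails at position 1, so G (retry → X ¬auth) is false.
Positions where retry holds: 1, 3, 4, 6.
Check X ¬auth at each: 1→fails, 3→fails, 4→ok, 6→fails.
¬entered → X (¬entered ∧ retry) must hold at every position from 0 onward. It fails at position 1, so G (¬entered → X (¬entered ∧ retry)) is false.
Positions where ¬entered holds: 0, 1, 4, 6.
Check X (¬entered ∧ retry) at each: 0→ok, 1→fails, 4→fails, 6→fails.
At position 0: G (retry → X ¬auth) is false; G (¬entered → X (¬entered ∧ retry)) is false; so G (retry → X ¬auth) ∨ G (¬entered → X (¬entered ∧ retry)) is false.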